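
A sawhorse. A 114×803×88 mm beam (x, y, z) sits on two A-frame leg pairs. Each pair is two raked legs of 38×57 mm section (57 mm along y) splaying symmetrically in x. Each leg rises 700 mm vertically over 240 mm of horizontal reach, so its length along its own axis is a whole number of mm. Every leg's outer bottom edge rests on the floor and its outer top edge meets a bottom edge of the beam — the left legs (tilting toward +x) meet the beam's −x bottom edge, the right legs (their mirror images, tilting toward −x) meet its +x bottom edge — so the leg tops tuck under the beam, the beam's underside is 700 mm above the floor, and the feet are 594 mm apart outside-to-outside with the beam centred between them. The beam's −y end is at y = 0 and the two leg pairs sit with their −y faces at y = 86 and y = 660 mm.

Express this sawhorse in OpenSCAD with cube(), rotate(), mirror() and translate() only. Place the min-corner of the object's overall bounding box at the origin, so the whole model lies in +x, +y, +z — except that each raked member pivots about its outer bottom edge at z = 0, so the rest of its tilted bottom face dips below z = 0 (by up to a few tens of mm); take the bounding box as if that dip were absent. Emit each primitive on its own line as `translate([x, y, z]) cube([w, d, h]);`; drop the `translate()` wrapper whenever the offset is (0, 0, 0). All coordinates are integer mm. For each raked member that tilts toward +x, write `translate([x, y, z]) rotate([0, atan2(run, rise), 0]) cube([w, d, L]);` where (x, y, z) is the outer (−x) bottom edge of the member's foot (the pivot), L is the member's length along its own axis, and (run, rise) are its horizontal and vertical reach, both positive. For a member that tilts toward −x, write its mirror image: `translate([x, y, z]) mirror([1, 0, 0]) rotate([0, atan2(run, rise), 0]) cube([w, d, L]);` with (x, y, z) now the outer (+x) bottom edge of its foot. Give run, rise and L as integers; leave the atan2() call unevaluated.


// leg length = √(240² + 700²) = 740
// right-leg outer foot x = 2·240 + 114 = 594
// beam min-corner = (240, 0, 700)
translate([240, 0, 700]) cube([114, 803, 88]);
translate([0, 86, 0]) rotate([0, atan2(240, 700), 0]) cube([38, 57, 740]);
translate([594, 86, 0]) mirror([1, 0, 0]) rotate([0, atan2(240, 700), 0]) cube([38, 57, 740]);
translate([0, 660, 0]) rotate([0, atan2(240, 700), 0]) cube([38, 57, 740]);
translate([594, 660, 0]) mirror([1, 0, 0]) rotate([0, atan2(240, 700), 0]) cube([38, 57, 740]);


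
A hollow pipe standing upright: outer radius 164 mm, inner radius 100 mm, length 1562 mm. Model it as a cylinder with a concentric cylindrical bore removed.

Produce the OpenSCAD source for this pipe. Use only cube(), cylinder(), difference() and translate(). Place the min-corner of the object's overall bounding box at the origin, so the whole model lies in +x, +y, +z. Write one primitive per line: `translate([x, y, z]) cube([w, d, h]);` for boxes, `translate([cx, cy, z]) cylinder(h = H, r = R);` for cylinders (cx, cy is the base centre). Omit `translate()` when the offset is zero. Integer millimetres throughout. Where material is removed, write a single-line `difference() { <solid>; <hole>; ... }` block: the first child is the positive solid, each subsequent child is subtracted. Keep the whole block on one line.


difference() { translate([164, 164, 0]) cylinder(h = 1562, r = 164); translate([164, 164, 0]) cylinder(h = 1562, r = 100); }


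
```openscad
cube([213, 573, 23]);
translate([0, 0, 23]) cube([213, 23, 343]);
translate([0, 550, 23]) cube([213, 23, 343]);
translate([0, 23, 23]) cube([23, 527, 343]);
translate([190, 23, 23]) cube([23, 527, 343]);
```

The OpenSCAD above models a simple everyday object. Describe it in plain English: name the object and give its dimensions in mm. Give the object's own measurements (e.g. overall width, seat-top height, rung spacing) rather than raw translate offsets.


An open-topped rectangular box: outside dimensions 213×573×366 mm, with a uniform wall and base thickness of 23 mm. The base is a full 213×573 slab on the floor; four walls sit on top of the base. The front and back walls (the −y and +y sides) span the full width; the two side walls fit between them.


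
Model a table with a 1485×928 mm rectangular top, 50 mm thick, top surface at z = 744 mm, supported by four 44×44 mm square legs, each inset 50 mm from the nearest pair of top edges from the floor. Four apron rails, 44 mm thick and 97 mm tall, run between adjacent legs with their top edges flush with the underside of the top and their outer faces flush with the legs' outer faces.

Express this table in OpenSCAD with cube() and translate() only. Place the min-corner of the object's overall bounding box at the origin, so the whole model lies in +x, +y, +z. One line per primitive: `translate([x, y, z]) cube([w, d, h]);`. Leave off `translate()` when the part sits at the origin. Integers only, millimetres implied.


// leg_h = 744 - 50 = 694
// apron z = 694 - 97 = 597
translate([0, 0, 694]) cube([1485, 928, 50]);
translate([50, 50, 0]) cube([44, 44, 694]);
translate([1391, 50, 0]) cube([44, 44, 694]);
translate([50, 834, 0]) cube([44, 44, 694]);
translate([1391, 834, 0]) cube([44, 44, 694]);
translate([94, 50, 597]) cube([1297, 44, 97]);
translate([94, 834, 597]) cube([1297, 44, 97]);
translate([50, 94, 597]) cube([44, 740, 97]);
translate([1391, 94, 597]) cube([44, 740, 97]);


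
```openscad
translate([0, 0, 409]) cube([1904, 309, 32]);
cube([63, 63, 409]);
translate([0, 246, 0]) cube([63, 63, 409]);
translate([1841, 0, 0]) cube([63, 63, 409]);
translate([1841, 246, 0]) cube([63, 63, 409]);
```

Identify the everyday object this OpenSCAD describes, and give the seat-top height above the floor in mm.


A bench. The seat-top height is 441 mm.

A long slab on four corner posts — a bench. The slab sits at z = 409 with thickness 32, so the top is 409 + 32 = 441 mm.


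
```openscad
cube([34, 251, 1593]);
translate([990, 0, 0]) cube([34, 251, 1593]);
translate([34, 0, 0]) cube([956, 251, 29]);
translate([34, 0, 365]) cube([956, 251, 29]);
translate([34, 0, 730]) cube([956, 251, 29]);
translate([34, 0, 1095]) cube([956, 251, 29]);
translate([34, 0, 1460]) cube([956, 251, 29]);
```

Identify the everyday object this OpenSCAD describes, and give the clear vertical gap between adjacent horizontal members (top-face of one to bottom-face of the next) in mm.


A bookshelf. The clear shelf gap is 336 mm.

Two tall side panels with 5 horizontal boards between them — a bookshelf. The first two shelf undersides are at z = 0 and z = 365; with shelf thickness 29, the clear gap is 365 − 0 − 29 = 336 mm.


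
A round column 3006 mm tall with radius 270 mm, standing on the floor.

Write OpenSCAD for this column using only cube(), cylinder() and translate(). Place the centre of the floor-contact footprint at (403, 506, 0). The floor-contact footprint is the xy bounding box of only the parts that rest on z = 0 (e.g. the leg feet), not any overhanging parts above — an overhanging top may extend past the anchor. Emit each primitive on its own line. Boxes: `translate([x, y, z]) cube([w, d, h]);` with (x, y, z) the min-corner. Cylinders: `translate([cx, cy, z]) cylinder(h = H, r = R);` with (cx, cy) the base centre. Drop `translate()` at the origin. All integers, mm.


translate([403, 506, 0]) cylinder(h = 3006, r = 270);


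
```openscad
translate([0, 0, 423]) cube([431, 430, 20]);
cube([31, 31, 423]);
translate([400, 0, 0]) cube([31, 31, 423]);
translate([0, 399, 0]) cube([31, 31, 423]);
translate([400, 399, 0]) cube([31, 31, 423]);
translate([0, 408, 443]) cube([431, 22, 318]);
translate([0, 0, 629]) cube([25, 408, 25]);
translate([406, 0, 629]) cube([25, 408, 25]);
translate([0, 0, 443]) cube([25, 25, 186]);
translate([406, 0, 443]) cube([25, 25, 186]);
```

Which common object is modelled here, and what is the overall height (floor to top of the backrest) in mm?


A chair. The overall height is 761 mm.

A slab on four corner posts with a tall panel at the back — a chair. The seat slab sits at z = 423 with thickness 20, and the 318 mm backrest starts at the seat top, so the overall height is 423 + 20 + 318 = 761 mm.


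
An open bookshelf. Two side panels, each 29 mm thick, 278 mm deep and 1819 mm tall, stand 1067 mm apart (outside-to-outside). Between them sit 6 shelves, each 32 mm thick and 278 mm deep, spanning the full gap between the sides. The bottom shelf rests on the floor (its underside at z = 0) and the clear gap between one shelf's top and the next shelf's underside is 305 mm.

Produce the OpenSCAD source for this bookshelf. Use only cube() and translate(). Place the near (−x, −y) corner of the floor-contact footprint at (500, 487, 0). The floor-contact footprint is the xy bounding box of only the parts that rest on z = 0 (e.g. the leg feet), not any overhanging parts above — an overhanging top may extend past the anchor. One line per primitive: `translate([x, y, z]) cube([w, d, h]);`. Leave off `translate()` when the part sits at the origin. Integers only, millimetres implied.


translate([500, 487, 0]) cube([29, 278, 1819]);
translate([1538, 487, 0]) cube([29, 278, 1819]);
translate([529, 487, 0]) cube([1009, 278, 32]);
translate([529, 487, 337]) cube([1009, 278, 32]);
translate([529, 487, 674]) cube([1009, 278, 32]);
translate([529, 487, 1011]) cube([1009, 278, 32]);
translate([529, 487, 1348]) cube([1009, 278, 32]);
translate([529, 487, 1685]) cube([1009, 278, 32]);


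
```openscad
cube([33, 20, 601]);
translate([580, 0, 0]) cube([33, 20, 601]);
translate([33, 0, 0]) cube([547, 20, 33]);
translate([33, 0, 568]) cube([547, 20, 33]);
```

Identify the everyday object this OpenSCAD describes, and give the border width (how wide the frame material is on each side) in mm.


A picture frame. The border width is 33 mm.

Four thin pieces enclosing a rectangular opening — a picture frame. The two full-height stiles are 601 mm tall; the top rail sits at z = 568 and is 33 mm tall, so the border above the opening is 601 − 568 = 33 mm, matching the stile x-width.


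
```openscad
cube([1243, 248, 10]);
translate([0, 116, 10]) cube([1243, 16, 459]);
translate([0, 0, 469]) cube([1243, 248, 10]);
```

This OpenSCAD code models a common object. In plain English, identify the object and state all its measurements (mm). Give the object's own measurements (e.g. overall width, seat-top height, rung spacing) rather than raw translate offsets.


An I-beam lying along x, 1243 mm long. Overall section height 479 mm. Two flanges 248 mm wide (y) and 10 mm thick, one on the floor and one at the top; a web 16 mm thick runs between them, centred on the flange width.


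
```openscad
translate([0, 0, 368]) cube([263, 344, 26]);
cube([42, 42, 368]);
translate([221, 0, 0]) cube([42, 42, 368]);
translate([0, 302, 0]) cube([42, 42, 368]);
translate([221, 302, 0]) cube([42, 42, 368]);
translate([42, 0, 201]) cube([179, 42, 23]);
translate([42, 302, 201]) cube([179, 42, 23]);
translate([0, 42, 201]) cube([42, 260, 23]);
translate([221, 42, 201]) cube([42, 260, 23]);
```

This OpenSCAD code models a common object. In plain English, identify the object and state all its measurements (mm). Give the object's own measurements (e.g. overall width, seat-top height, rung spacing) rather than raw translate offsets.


A simple wooden stool: a rectangular seat 263 mm (x) by 344 mm (y), 26 mm thick, top face at z = 394 mm, on four square legs, each 42×42 mm in cross-section. The legs rest on z = 0, each flush with a corner of the seat. Four stretchers, 42 mm wide and 23 mm tall, connect adjacent legs with their undersides at z = 201 mm, each running between the inner faces of the legs it joins and aligned with the legs' outer faces on the other axis.


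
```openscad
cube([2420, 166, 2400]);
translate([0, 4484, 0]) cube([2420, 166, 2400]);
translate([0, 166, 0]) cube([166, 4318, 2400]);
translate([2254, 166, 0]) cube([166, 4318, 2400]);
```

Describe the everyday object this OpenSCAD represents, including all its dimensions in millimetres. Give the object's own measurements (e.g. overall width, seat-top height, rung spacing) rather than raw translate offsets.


The wall frame of a small rectangular building: four walls, each 2400 mm tall and 166 mm thick, enclosing a footprint 2420 mm (x) by 4650 mm (y) outside-to-outside, with no floor or roof. The front and back walls (the −y and +y sides) span the full width; the two side walls fit between them.


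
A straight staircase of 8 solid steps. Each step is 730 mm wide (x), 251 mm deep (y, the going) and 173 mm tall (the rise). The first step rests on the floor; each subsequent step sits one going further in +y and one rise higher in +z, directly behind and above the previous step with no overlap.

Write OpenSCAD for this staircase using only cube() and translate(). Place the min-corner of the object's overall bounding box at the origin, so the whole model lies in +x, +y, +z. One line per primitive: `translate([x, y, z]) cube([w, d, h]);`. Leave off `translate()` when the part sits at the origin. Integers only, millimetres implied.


cube([730, 251, 173]);
translate([0, 251, 173]) cube([730, 251, 173]);
translate([0, 502, 346]) cube([730, 251, 173]);
translate([0, 753, 519]) cube([730, 251, 173]);
translate([0, 1004, 692]) cube([730, 251, 173]);
translate([0, 1255, 865]) cube([730, 251, 173]);
translate([0, 1506, 1038]) cube([730, 251, 173]);
translate([0, 1757, 1211]) cube([730, 251, 173]);


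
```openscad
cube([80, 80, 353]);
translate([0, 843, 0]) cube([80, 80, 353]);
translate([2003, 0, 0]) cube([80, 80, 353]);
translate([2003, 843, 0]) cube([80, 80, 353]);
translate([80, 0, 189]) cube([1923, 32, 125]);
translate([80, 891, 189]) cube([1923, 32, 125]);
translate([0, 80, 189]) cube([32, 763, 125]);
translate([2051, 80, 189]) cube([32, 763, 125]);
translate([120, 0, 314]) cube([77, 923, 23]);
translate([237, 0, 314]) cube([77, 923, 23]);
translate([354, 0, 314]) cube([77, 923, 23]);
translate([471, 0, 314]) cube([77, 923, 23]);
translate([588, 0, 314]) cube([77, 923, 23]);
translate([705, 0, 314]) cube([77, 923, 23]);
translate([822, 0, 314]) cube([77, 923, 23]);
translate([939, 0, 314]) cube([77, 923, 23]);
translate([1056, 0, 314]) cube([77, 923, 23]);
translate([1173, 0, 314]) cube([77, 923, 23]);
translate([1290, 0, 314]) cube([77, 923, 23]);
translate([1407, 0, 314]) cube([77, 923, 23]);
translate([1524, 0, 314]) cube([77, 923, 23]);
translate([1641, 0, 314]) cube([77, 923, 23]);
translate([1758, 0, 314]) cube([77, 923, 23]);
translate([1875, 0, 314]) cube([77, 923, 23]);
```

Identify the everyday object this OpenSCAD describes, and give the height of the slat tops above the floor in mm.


A bed frame. The slat-top height is 337 mm.

Four posts, four rails, and a row of slats — a bed frame. Slats sit on the rails at z = 189 + 125 = 314; with slat thickness 23, the top is 337 mm.


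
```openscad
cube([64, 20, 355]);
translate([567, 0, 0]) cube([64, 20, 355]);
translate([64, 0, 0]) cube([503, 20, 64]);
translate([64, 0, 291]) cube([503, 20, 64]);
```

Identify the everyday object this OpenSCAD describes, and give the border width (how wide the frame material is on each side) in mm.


A picture frame. The border width is 64 mm.

Four thin pieces enclosing a rectangular opening — a picture frame. The two full-height stiles are 355 mm tall; the top rail sits at z = 291 and is 64 mm tall, so the border above the opening is 355 − 291 = 64 mm, matching the stile x-width.


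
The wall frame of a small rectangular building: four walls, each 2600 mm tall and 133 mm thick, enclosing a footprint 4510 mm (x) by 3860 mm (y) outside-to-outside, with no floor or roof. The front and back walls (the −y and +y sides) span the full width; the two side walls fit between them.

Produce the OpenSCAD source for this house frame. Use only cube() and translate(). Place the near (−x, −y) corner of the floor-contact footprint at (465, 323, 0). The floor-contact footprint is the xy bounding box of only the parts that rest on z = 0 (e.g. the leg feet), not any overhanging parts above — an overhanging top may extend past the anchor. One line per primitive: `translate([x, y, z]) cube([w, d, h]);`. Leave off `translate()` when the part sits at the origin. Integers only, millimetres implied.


translate([465, 323, 0]) cube([4510, 133, 2600]);
translate([465, 4050, 0]) cube([4510, 133, 2600]);
translate([465, 456, 0]) cube([133, 3594, 2600]);
translate([4842, 456, 0]) cube([133, 3594, 2600]);


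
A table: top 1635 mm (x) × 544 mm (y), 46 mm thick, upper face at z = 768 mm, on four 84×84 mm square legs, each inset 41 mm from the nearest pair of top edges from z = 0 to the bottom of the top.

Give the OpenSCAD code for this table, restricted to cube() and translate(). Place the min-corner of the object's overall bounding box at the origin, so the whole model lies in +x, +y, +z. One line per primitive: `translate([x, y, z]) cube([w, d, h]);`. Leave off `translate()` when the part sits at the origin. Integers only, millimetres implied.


// leg_h = 768 - 46 = 722
translate([0, 0, 722]) cube([1635, 544, 46]);
translate([41, 41, 0]) cube([84, 84, 722]);
translate([1510, 41, 0]) cube([84, 84, 722]);
translate([41, 419, 0]) cube([84, 84, 722]);
translate([1510, 419, 0]) cube([84, 84, 722]);


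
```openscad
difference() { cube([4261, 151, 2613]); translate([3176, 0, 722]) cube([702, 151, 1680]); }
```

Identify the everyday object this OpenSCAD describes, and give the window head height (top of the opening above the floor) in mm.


A wall with a window opening. The window head height is 2402 mm.

A wall with a rectangular opening subtracted — a window. Sill at z = 722, opening 1680 mm tall, so the head is at 722 + 1680 = 2402 mm.


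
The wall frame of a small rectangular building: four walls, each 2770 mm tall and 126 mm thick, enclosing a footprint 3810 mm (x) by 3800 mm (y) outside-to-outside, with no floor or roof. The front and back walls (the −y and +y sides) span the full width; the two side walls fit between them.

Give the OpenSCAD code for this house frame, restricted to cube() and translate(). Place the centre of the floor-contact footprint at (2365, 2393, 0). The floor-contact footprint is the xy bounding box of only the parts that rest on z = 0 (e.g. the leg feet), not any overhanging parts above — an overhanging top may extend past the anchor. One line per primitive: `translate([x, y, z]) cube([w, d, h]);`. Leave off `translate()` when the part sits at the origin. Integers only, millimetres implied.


translate([460, 493, 0]) cube([3810, 126, 2770]);
translate([460, 4167, 0]) cube([3810, 126, 2770]);
translate([460, 619, 0]) cube([126, 3548, 2770]);
translate([4144, 619, 0]) cube([126, 3548, 2770]);


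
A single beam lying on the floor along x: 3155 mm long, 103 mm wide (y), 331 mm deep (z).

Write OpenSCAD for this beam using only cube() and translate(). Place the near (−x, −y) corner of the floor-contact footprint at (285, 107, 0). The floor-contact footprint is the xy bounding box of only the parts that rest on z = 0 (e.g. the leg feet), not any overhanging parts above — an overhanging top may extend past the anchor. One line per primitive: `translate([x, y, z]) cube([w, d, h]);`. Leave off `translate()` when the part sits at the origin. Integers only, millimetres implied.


translate([285, 107, 0]) cube([3155, 103, 331]);


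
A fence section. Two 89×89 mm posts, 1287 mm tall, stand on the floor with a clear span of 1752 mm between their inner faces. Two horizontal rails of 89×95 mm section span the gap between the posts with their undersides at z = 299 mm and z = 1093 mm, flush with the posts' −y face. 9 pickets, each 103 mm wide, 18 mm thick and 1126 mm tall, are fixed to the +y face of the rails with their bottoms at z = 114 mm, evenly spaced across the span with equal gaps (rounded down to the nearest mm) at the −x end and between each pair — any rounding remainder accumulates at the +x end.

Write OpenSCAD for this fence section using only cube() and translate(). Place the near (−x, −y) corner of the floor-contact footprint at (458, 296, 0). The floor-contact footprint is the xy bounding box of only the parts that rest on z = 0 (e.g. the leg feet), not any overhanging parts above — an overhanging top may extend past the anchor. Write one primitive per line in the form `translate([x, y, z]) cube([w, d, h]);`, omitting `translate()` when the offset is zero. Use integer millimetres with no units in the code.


translate([458, 296, 0]) cube([89, 89, 1287]);
translate([2299, 296, 0]) cube([89, 89, 1287]);
translate([547, 296, 299]) cube([1752, 89, 95]);
translate([547, 296, 1093]) cube([1752, 89, 95]);
translate([629, 385, 114]) cube([103, 18, 1126]);
translate([814, 385, 114]) cube([103, 18, 1126]);
translate([999, 385, 114]) cube([103, 18, 1126]);
translate([1184, 385, 114]) cube([103, 18, 1126]);
translate([1369, 385, 114]) cube([103, 18, 1126]);
translate([1554, 385, 114]) cube([103, 18, 1126]);
translate([1739, 385, 114]) cube([103, 18, 1126]);
translate([1924, 385, 114]) cube([103, 18, 1126]);
translate([2109, 385, 114]) cube([103, 18, 1126]);


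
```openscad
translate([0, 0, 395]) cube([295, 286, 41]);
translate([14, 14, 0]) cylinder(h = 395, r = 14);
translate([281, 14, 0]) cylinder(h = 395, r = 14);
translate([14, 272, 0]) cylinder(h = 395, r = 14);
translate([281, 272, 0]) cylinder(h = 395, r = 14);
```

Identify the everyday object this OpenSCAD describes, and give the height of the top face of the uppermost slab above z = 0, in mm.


A stool. The seat height is 436 mm.

A 295×286×41 slab at z = 395 on four corner cylinders — a stool. The seat top is 395 + 41 = 436 mm.


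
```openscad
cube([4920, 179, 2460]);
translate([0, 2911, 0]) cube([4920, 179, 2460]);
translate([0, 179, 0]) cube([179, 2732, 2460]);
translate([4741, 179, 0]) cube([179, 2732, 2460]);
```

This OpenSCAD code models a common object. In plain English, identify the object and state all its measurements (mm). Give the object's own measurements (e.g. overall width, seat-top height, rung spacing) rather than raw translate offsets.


The wall frame of a small rectangular building: four walls, each 2460 mm tall and 179 mm thick, enclosing a footprint 4920 mm (x) by 3090 mm (y) outside-to-outside, with no floor or roof. The front and back walls (the −y and +y sides) span the full width; the two side walls fit between them.


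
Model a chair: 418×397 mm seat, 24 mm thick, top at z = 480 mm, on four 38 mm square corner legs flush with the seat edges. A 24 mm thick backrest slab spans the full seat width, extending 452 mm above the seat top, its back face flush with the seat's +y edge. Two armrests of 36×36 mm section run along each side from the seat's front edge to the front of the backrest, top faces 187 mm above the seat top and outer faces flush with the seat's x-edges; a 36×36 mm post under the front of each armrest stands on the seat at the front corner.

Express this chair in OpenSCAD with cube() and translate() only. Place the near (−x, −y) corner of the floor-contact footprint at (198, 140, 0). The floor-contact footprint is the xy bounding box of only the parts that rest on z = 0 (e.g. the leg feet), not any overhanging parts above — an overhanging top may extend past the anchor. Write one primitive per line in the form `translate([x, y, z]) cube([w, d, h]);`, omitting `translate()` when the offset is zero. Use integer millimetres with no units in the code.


translate([198, 140, 456]) cube([418, 397, 24]);
translate([198, 140, 0]) cube([38, 38, 456]);
translate([578, 140, 0]) cube([38, 38, 456]);
translate([198, 499, 0]) cube([38, 38, 456]);
translate([578, 499, 0]) cube([38, 38, 456]);
translate([198, 513, 480]) cube([418, 24, 452]);
translate([198, 140, 631]) cube([36, 373, 36]);
translate([580, 140, 631]) cube([36, 373, 36]);
translate([198, 140, 480]) cube([36, 36, 151]);
translate([580, 140, 480]) cube([36, 36, 151]);


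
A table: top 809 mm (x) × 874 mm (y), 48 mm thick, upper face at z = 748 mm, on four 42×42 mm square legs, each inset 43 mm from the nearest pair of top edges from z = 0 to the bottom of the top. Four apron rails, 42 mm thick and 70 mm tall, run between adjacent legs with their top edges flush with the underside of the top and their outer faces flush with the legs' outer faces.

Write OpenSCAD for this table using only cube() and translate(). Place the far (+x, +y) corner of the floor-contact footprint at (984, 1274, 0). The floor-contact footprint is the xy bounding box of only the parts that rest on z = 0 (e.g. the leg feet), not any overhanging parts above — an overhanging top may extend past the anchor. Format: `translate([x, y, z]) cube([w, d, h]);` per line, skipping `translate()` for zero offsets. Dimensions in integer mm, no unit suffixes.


// leg_h = 748 - 48 = 700
// apron z = 700 - 70 = 630
translate([218, 443, 700]) cube([809, 874, 48]);
translate([261, 486, 0]) cube([42, 42, 700]);
translate([942, 486, 0]) cube([42, 42, 700]);
translate([261, 1232, 0]) cube([42, 42, 700]);
translate([942, 1232, 0]) cube([42, 42, 700]);
translate([303, 486, 630]) cube([639, 42, 70]);
translate([303, 1232, 630]) cube([639, 42, 70]);
translate([261, 528, 630]) cube([42, 704, 70]);
translate([942, 528, 630]) cube([42, 704, 70]);


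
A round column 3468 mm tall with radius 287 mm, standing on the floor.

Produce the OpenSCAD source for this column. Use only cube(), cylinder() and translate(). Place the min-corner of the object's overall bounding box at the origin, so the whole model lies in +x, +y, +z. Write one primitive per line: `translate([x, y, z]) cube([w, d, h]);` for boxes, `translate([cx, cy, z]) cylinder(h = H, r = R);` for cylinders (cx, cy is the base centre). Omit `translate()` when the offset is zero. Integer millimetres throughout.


translate([287, 287, 0]) cylinder(h = 3468, r = 287);


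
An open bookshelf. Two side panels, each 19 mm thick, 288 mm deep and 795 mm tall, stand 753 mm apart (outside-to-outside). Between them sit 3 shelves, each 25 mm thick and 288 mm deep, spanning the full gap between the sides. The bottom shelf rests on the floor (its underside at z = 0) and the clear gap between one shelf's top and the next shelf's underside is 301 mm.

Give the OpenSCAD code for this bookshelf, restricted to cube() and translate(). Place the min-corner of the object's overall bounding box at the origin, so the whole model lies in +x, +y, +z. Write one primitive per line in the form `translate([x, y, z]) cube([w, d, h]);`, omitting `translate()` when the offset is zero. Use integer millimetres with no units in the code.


cube([19, 288, 795]);
translate([734, 0, 0]) cube([19, 288, 795]);
translate([19, 0, 0]) cube([715, 288, 25]);
translate([19, 0, 326]) cube([715, 288, 25]);
translate([19, 0, 652]) cube([715, 288, 25]);


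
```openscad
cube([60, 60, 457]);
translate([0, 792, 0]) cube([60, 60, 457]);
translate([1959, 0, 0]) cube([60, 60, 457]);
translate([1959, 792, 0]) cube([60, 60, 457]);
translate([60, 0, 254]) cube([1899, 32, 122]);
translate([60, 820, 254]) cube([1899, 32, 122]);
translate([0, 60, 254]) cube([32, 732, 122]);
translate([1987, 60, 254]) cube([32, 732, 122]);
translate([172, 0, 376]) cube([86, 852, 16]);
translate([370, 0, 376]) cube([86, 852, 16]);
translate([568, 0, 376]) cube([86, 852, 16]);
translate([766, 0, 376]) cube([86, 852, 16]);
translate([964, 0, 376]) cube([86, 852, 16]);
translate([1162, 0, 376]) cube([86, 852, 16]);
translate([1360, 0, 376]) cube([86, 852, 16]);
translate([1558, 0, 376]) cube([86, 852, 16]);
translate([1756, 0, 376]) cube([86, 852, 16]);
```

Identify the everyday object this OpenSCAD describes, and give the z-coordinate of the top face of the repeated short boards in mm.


A bed frame. The slat-top height is 392 mm.

Four posts, four rails, and a row of slats — a bed frame. Slats sit on the rails at z = 254 + 122 = 376; with slat thickness 16, the top is 392 mm.


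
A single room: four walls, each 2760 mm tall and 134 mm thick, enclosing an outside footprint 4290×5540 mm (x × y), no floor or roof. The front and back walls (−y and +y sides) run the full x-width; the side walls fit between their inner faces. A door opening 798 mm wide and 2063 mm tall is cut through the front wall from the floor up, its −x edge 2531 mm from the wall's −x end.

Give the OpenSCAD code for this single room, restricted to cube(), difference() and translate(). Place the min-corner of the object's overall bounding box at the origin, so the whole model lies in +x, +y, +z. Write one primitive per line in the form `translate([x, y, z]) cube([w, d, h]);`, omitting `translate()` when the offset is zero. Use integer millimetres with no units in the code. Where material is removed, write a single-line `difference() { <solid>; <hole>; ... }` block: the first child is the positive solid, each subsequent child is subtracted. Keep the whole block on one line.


difference() { cube([4290, 134, 2760]); translate([2531, 0, 0]) cube([798, 134, 2063]); }
translate([0, 5406, 0]) cube([4290, 134, 2760]);
translate([0, 134, 0]) cube([134, 5272, 2760]);
translate([4156, 134, 0]) cube([134, 5272, 2760]);


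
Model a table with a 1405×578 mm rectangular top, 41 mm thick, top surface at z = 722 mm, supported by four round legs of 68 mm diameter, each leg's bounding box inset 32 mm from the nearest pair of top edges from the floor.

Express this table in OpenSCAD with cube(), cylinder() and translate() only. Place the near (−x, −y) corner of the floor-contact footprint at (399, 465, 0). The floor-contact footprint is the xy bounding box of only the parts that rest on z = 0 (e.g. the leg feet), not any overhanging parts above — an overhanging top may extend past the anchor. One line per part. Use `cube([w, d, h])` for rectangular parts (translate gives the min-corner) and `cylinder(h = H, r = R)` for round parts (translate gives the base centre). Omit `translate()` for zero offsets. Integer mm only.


// leg_h = 722 - 41 = 681
translate([367, 433, 681]) cube([1405, 578, 41]);
translate([433, 499, 0]) cylinder(h = 681, r = 34);
translate([1706, 499, 0]) cylinder(h = 681, r = 34);
translate([433, 945, 0]) cylinder(h = 681, r = 34);
translate([1706, 945, 0]) cylinder(h = 681, r = 34);


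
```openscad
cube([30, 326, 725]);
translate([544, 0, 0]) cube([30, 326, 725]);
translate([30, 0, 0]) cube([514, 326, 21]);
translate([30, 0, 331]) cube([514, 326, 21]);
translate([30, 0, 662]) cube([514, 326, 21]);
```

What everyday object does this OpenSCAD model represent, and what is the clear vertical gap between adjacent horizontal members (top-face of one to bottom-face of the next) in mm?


A bookshelf. The clear shelf gap is 310 mm.

Two tall side panels with 3 horizontal boards between them — a bookshelf. The first two shelf undersides are at z = 0 and z = 331; with shelf thickness 21, the clear gap is 331 − 0 − 21 = 310 mm.


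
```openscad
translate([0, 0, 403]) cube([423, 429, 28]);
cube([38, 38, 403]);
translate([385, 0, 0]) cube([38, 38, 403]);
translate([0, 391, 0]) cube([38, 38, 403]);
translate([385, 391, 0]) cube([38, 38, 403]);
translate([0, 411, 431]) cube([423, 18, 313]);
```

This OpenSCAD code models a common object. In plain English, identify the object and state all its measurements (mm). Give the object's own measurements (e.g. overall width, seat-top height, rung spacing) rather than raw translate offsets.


A chair. The seat is a 423×429×28 mm slab with its top at z = 431 mm, on four 38×38 mm corner legs (flush with the seat edges, standing on z = 0). A flat backrest 18 mm thick, 313 mm tall, spans the full seat width and rises from the seat top along its +y edge, rear face flush with the rear of the seat.


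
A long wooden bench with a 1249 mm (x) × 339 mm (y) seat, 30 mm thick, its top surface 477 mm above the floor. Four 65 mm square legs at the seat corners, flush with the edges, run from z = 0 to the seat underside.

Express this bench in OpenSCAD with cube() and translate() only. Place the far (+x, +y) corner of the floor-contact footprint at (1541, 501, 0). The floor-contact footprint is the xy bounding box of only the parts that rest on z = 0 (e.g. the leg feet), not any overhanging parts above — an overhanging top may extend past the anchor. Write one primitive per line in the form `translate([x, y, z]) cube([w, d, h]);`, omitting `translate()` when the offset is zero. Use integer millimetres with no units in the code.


translate([292, 162, 447]) cube([1249, 339, 30]);
translate([292, 162, 0]) cube([65, 65, 447]);
translate([292, 436, 0]) cube([65, 65, 447]);
translate([1476, 162, 0]) cube([65, 65, 447]);
translate([1476, 436, 0]) cube([65, 65, 447]);


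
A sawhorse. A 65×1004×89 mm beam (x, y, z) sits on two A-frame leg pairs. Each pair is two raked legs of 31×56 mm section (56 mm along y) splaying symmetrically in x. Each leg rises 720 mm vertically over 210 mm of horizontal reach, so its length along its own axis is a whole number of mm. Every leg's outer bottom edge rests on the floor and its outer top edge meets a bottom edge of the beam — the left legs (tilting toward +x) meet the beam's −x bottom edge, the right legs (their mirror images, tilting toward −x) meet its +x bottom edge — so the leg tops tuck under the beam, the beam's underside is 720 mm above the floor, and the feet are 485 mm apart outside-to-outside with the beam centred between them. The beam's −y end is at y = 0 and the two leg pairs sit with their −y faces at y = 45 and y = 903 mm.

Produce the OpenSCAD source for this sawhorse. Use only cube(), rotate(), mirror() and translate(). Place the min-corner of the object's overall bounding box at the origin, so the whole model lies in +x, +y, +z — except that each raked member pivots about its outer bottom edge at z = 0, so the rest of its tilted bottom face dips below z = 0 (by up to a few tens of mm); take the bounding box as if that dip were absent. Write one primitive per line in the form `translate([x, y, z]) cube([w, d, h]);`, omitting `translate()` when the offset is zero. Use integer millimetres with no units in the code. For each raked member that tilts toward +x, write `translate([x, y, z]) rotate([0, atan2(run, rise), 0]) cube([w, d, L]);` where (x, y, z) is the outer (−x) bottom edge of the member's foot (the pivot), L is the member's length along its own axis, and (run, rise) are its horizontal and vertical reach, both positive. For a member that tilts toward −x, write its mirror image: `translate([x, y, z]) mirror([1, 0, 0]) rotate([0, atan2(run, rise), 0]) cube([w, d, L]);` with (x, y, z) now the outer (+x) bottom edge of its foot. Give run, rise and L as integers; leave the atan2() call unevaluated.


translate([210, 0, 720]) cube([65, 1004, 89]);
translate([0, 45, 0]) rotate([0, atan2(210, 720), 0]) cube([31, 56, 750]);
translate([485, 45, 0]) mirror([1, 0, 0]) rotate([0, atan2(210, 720), 0]) cube([31, 56, 750]);
translate([0, 903, 0]) rotate([0, atan2(210, 720), 0]) cube([31, 56, 750]);
translate([485, 903, 0]) mirror([1, 0, 0]) rotate([0, atan2(210, 720), 0]) cube([31, 56, 750]);


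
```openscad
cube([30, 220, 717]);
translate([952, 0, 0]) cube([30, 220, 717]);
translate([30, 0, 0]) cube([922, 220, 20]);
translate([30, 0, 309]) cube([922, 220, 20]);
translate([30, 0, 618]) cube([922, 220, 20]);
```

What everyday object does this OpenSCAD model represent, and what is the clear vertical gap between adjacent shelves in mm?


A bookshelf. The clear shelf gap is 289 mm.

Two tall side panels with 3 horizontal boards between them — a bookshelf. The first two shelf undersides are at z = 0 and z = 309; with shelf thickness 20, the clear gap is 309 − 0 − 20 = 289 mm.


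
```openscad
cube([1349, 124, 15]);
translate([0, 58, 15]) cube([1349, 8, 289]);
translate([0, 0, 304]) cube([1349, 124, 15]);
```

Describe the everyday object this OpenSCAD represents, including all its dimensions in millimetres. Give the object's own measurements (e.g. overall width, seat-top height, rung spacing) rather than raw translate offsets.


An I-beam lying along x, 1349 mm long. Overall section height 319 mm. Two flanges 124 mm wide (y) and 15 mm thick, one on the floor and one at the top; a web 8 mm thick runs between them, centred on the flange width.


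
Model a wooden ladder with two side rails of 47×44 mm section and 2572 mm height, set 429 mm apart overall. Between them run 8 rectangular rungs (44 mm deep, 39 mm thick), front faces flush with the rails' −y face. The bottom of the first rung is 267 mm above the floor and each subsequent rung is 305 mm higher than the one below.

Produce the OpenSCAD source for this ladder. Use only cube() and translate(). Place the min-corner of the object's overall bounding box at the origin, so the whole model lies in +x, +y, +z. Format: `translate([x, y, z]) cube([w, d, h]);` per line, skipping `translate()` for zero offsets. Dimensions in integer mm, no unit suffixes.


cube([47, 44, 2572]);
translate([382, 0, 0]) cube([47, 44, 2572]);
translate([47, 0, 267]) cube([335, 44, 39]);
translate([47, 0, 572]) cube([335, 44, 39]);
translate([47, 0, 877]) cube([335, 44, 39]);
translate([47, 0, 1182]) cube([335, 44, 39]);
translate([47, 0, 1487]) cube([335, 44, 39]);
translate([47, 0, 1792]) cube([335, 44, 39]);
translate([47, 0, 2097]) cube([335, 44, 39]);
translate([47, 0, 2402]) cube([335, 44, 39]);


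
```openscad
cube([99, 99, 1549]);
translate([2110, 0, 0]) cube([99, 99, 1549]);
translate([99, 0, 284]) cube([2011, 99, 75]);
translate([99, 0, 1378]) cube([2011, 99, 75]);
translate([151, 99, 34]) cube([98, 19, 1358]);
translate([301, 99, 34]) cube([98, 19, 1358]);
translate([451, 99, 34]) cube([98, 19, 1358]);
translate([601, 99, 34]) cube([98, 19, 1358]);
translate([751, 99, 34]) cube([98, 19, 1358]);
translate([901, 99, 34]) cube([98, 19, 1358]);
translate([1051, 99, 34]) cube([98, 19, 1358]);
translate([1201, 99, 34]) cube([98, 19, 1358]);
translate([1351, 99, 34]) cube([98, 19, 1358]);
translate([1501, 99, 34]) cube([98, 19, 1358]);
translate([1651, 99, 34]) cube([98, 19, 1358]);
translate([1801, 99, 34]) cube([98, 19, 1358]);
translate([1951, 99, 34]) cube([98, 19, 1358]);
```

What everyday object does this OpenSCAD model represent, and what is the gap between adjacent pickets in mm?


A fence section. The picket gap is 52 mm.

Two posts, two rails, 13 pickets — a fence section. Span 2011 mm holds 13 pickets of 98 mm with 14 equal gaps: ⌊(2011 − 13·98) / 14⌋ = 52 mm.


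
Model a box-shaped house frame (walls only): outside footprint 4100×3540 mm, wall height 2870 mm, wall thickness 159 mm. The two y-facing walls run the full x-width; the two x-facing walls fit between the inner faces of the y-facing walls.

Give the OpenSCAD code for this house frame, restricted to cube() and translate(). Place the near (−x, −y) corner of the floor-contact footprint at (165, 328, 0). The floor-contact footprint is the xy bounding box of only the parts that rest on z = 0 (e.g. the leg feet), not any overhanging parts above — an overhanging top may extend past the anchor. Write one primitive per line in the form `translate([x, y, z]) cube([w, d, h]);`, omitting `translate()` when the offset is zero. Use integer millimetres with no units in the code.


translate([165, 328, 0]) cube([4100, 159, 2870]);
translate([165, 3709, 0]) cube([4100, 159, 2870]);
translate([165, 487, 0]) cube([159, 3222, 2870]);
translate([4106, 487, 0]) cube([159, 3222, 2870]);


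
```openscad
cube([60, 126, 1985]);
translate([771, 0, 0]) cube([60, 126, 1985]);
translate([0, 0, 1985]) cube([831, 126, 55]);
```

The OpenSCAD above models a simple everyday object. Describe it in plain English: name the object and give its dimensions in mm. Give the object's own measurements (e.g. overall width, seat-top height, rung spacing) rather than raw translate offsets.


A door frame. The clear opening is 711 mm wide and 1985 mm high. Two 60 mm wide jambs, 126 mm deep, stand either side of the opening from the floor to the top of the opening. A 55 mm thick head sits across the top of both jambs, spanning the full outside width of the frame.


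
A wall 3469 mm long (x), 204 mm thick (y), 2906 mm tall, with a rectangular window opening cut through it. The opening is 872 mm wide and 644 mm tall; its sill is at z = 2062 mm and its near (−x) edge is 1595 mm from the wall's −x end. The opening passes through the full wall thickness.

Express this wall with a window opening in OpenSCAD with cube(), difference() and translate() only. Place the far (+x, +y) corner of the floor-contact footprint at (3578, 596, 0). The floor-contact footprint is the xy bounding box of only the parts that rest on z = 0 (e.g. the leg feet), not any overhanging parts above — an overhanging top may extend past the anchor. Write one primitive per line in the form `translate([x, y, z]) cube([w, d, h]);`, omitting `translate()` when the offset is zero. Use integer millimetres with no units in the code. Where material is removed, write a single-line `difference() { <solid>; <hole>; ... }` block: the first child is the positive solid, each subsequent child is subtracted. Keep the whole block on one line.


difference() { translate([109, 392, 0]) cube([3469, 204, 2906]); translate([1704, 392, 2062]) cube([872, 204, 644]); }
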